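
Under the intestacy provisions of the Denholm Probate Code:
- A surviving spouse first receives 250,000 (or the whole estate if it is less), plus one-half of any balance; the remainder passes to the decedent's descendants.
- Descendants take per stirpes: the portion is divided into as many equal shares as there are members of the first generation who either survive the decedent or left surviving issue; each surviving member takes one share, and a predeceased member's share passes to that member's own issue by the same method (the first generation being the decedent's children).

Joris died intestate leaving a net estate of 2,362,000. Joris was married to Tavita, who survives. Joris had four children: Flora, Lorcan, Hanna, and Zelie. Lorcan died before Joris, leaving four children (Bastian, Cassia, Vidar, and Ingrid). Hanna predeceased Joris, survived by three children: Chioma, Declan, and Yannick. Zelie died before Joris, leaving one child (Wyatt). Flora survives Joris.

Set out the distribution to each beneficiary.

Tavita: 1,306,000; Flora: 264,000; Bastian: 66,000; Cassia: 66,000; Vidar: 66,000; Ingrid: 66,000; Chioma: 88,000; Declan: 88,000; Yannick: 88,000; Wyatt: 264,000

Tavita first takes 250,000, leaving a balance of 2,112,000. Tavita then takes one-half of the balance (1,056,000), for a total of 1,306,000. The remaining 1,056,000 passes to the descendants.
The descendants' portion (1,056,000) is divided into 4 shares of 264,000: Flora takes 264,000; Lorcan's 264,000 share passes to Lorcan's issue; Hanna's 264,000 share passes to Hanna's issue; Zelie's 264,000 share passes to Zelie's issue.
Lorcan's share (264,000) is divided into 4 shares of 66,000: Bastian, Cassia, Vidar, and Ingrid each take 66,000.
Hanna's share (264,000) is divided into 3 shares of 88,000: Chioma, Declan, and Yannick each take 88,000.
Zelie's share (264,000) passes entirely to Wyatt.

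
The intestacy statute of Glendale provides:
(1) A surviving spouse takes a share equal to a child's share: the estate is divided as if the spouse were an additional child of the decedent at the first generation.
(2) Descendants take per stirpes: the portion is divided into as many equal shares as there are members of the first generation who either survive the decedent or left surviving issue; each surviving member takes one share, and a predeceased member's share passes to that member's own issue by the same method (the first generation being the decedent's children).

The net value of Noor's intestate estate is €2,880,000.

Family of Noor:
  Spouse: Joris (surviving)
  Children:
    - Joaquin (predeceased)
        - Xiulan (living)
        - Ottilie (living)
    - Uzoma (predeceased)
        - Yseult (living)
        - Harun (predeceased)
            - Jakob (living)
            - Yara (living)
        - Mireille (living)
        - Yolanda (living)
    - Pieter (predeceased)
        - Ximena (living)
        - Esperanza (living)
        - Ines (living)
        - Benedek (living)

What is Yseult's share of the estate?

The spouse counts as an additional share at the children's level, so there are 4 primary shares of €720,000. Joris takes one such share (€720,000).
The children's combined portion (€2,160,000) is divided into 3 shares of €720,000: Joaquin's €720,000 share passes to Joaquin's issue; Uzoma's €720,000 share passes to Uzoma's issue; Pieter's €720,000 share passes to Pieter's issue.
Joaquin's share (€720,000) is divided into 2 shares of €360,000: Xiulan and Ottilie each take €360,000.
Uzoma's share (€720,000) is divided into 4 shares of €180,000: Yseult, Mireille, and Yolanda each take €180,000; Harun's €180,000 share passes to Harun's issue.
Harun's share (€180,000) is divided into 2 shares of €90,000: Jakob and Yara each take €90,000.
Pieter's share (€720,000) is divided into 4 shares of €180,000: Ximena, Esperanza, Ines, and Benedek each take €180,000.

Yseult receives €180,000.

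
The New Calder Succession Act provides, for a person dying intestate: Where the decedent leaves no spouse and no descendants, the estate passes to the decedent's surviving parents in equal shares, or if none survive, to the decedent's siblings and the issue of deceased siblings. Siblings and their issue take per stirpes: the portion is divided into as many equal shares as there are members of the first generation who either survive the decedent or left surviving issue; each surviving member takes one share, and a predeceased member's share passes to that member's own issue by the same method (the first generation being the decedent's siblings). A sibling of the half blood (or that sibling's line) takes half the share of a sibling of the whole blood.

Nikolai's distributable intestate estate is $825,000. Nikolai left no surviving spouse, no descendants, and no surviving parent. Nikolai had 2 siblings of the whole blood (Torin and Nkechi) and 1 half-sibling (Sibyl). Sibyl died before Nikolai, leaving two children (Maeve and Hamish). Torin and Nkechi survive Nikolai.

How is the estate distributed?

The entire $825,000 passes to the siblings and their issue.
Counting each half-blood sibling's line as half a unit, there are 5/2 units in $825,000, so one unit is $330,000. Whole-blood lines (Torin and Nkechi) take $330,000 each; half-blood lines (Sibyl) take $165,000 each.
Sibyl's share ($165,000) is divided into 2 shares of $82,500: Maeve and Hamish each take $82,500.

Torin: $330,000; Nkechi: $330,000; Maeve: $82,500; Hamish: $82,500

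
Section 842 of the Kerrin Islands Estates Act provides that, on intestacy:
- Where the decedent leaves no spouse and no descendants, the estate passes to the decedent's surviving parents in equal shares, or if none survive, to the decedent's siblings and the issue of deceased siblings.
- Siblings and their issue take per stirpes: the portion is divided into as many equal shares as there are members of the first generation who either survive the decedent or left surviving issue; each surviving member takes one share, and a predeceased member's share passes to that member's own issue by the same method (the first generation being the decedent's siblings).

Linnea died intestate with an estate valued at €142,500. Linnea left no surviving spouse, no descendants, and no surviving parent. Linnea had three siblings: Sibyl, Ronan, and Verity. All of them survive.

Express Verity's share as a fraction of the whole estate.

Verity receives 1/3 of the estate.

The entire €142,500 passes to the siblings and their issue.
That amount (€142,500) is divided into 3 shares of €47,500: Sibyl, Ronan, and Verity each take €47,500.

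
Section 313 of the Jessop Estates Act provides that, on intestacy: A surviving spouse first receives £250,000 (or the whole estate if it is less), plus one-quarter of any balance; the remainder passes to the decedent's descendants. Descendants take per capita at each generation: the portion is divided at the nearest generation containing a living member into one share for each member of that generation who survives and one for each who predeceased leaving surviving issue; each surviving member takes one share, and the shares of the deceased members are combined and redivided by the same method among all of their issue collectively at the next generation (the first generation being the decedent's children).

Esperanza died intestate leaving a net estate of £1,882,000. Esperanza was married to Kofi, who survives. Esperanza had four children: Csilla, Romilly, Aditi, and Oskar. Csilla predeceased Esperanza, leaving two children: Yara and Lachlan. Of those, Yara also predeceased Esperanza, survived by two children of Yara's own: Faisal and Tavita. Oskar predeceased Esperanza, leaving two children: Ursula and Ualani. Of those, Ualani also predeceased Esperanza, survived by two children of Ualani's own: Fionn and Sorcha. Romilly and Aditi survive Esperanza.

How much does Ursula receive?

Ursula receives £153,000.

Kofi first takes £250,000, leaving a balance of £1,632,000. Kofi then takes one-quarter of the balance (£408,000), for a total of £658,000. The remaining £1,224,000 passes to the descendants.
The descendants' portion (£1,224,000) is divided at the children's generation into 4 shares of £306,000. Romilly and Aditi each take £306,000. The 2 shares of the deceased (Csilla and Oskar) are combined into a pool of £612,000.
That pool (£612,000) is divided at the grandchildren's generation into 4 shares of £153,000. Lachlan and Ursula each take £153,000. The 2 shares of the deceased (Yara and Ualani) are combined into a pool of £306,000.
That pool (£306,000) is divided at the great-grandchildren's generation equally among Faisal, Tavita, Fionn, and Sorcha: £76,500 each.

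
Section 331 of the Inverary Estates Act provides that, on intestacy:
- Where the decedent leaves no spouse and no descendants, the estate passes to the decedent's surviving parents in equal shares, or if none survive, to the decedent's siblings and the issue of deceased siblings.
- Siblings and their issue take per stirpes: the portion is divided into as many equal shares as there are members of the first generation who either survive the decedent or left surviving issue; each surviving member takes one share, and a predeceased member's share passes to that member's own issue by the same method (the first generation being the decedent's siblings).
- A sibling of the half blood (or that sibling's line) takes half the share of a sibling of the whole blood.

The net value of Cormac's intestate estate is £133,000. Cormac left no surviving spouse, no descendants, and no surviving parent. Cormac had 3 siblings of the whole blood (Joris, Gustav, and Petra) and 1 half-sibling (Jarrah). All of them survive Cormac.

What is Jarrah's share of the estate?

Jarrah receives £19,000.

The entire £133,000 passes to the siblings and their issue.
Counting each half-blood sibling's line as half a unit, there are 7/2 units in £133,000, so one unit is £38,000. Whole-blood lines (Joris, Gustav, and Petra) take £38,000 each; half-blood lines (Jarrah) take £19,000 each.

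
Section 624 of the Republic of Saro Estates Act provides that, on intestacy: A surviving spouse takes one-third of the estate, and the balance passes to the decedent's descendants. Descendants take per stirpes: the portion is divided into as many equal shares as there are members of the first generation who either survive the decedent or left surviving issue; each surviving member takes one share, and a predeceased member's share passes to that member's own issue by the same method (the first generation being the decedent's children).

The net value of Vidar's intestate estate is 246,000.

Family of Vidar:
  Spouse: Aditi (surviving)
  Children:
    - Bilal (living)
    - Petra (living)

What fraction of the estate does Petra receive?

Aditi takes one-third of 246,000 = 82,000. The remaining 164,000 passes to the descendants.
The descendants' portion (164,000) is divided into 2 shares of 82,000: Bilal and Petra each take 82,000.

Petra receives 1/3 of the estate.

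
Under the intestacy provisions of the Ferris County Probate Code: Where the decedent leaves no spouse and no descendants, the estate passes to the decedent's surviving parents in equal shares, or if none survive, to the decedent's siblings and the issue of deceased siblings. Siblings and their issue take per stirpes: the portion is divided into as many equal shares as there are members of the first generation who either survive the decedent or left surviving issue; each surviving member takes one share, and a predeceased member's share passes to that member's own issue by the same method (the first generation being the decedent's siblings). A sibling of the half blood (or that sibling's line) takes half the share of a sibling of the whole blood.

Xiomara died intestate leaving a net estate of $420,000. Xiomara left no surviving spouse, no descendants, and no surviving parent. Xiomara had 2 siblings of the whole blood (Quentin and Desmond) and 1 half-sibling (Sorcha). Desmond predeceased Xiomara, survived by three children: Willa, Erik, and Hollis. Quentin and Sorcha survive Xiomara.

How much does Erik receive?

The entire $420,000 passes to the siblings and their issue.
Counting each half-blood sibling's line as half a unit, there are 5/2 units in $420,000, so one unit is $168,000. Whole-blood lines (Quentin and Desmond) take $168,000 each; half-blood lines (Sorcha) take $84,000 each.
Desmond's share ($168,000) is divided into 3 shares of $56,000: Willa, Erik, and Hollis each take $56,000.

Erik receives $56,000.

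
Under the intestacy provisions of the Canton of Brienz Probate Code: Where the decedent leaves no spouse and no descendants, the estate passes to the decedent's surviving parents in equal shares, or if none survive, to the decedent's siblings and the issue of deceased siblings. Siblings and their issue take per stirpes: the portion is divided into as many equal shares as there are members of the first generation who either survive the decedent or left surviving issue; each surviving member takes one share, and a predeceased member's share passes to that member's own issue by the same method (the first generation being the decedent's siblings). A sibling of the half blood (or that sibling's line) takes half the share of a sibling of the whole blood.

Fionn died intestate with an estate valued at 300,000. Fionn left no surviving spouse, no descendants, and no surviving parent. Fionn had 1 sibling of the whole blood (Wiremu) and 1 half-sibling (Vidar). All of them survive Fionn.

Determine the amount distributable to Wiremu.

The entire 300,000 passes to the siblings and their issue.
Counting each half-blood sibling's line as half a unit, there are 3/2 units in 300,000, so one unit is 200,000. Whole-blood lines (Wiremu) take 200,000 each; half-blood lines (Vidar) take 100,000 each.

Wiremu receives 200,000.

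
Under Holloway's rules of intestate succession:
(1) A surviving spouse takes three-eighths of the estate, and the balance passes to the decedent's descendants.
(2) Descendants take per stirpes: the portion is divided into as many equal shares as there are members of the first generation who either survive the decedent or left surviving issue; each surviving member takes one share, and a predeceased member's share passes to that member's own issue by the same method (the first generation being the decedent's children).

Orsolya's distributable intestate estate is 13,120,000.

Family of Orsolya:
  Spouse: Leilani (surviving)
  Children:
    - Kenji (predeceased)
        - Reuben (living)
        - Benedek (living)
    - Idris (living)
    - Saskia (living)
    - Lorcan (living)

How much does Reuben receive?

Reuben receives 1,025,000.

Leilani takes three-eighths of 13,120,000 = 4,920,000. The remaining 8,200,000 passes to the descendants.
The descendants' portion (8,200,000) is divided into 4 shares of 2,050,000: Idris, Saskia, and Lorcan each take 2,050,000; Kenji's 2,050,000 share passes to Kenji's issue.
Kenji's share (2,050,000) is divided into 2 shares of 1,025,000: Reuben and Benedek each take 1,025,000.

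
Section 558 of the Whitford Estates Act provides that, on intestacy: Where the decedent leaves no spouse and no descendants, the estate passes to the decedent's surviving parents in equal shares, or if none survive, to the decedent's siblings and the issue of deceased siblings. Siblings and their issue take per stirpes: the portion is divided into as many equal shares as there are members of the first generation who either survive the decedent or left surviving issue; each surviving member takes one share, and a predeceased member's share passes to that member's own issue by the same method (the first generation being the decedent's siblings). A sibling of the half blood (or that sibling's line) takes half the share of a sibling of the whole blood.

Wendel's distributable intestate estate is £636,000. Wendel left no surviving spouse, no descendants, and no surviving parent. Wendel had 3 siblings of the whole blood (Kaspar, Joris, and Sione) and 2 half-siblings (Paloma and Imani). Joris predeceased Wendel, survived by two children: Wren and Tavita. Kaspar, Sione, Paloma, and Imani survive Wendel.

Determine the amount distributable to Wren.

The entire £636,000 passes to the siblings and their issue.
Counting each half-blood sibling's line as half a unit, there are 4 units in £636,000, so one unit is £159,000. Whole-blood lines (Kaspar, Joris, and Sione) take £159,000 each; half-blood lines (Paloma and Imani) take £79,500 each.
Joris's share (£159,000) is divided into 2 shares of £79,500: Wren and Tavita each take £79,500.

Wren receives £79,500.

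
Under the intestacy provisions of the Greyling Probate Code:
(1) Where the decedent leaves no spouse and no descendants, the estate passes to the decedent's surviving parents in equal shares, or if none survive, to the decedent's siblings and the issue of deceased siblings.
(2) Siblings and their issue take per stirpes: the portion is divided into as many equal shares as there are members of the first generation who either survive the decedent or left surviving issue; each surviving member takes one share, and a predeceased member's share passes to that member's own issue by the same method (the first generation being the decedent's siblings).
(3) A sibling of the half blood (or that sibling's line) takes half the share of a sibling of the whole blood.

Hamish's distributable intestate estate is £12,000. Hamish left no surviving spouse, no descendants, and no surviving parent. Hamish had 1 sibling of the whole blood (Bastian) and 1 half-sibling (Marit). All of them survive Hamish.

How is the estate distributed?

The entire £12,000 passes to the siblings and their issue.
Counting each half-blood sibling's line as half a unit, there are 3/2 units in £12,000, so one unit is £8,000. Whole-blood lines (Bastian) take £8,000 each; half-blood lines (Marit) take £4,000 each.

Bastian: £8,000; Marit: £4,000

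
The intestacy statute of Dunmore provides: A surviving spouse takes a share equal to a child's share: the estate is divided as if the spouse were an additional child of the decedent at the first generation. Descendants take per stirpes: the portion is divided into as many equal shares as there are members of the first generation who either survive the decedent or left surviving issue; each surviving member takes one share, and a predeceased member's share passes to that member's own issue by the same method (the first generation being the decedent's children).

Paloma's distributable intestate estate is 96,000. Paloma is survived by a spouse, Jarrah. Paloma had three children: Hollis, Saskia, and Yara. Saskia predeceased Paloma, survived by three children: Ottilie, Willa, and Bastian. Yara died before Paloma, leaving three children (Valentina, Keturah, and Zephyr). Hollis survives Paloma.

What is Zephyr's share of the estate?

The spouse counts as an additional share at the children's level, so there are 4 primary shares of 24,000. Jarrah takes one such share (24,000).
The children's combined portion (72,000) is divided into 3 shares of 24,000: Hollis takes 24,000; Saskia's 24,000 share passes to Saskia's issue; Yara's 24,000 share passes to Yara's issue.
Saskia's share (24,000) is divided into 3 shares of 8,000: Ottilie, Willa, and Bastian each take 8,000.
Yara's share (24,000) is divided into 3 shares of 8,000: Valentina, Keturah, and Zephyr each take 8,000.

Zephyr receives 8,000.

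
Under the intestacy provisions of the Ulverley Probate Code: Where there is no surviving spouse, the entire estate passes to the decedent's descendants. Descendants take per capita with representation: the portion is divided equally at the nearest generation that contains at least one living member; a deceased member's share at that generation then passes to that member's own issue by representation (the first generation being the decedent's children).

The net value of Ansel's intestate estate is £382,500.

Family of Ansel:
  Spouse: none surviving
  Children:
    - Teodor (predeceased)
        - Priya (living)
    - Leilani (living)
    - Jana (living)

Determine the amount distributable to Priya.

The entire £382,500 passes to the descendants.
That amount (£382,500) is divided into 3 shares of £127,500: Leilani and Jana each take £127,500; Teodor's £127,500 share passes to Teodor's issue.
Teodor's share (£127,500) passes entirely to Priya.

Priya receives £127,500.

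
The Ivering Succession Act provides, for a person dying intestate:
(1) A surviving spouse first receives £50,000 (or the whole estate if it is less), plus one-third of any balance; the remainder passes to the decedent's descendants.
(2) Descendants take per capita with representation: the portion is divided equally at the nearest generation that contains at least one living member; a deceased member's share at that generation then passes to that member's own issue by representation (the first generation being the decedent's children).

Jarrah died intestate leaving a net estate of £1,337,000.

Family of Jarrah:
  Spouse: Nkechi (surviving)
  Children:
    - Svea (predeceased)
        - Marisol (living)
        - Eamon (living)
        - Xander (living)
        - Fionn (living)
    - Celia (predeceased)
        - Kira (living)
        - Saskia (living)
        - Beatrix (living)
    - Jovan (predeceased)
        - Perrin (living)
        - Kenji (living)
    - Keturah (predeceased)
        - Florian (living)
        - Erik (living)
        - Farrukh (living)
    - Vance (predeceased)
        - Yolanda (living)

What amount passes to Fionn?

Fionn receives £66,000.

Nkechi first takes £50,000, leaving a balance of £1,287,000. Nkechi then takes one-third of the balance (£429,000), for a total of £479,000. The remaining £858,000 passes to the descendants.
No child survives, so the initial division is made at the grandchildren's generation.
The descendants' portion (£858,000) is divided into 13 shares of £66,000: Marisol, Eamon, Xander, Fionn, Kira, Saskia, Beatrix, Perrin, Kenji, Florian, Erik, Farrukh, and Yolanda each take £66,000.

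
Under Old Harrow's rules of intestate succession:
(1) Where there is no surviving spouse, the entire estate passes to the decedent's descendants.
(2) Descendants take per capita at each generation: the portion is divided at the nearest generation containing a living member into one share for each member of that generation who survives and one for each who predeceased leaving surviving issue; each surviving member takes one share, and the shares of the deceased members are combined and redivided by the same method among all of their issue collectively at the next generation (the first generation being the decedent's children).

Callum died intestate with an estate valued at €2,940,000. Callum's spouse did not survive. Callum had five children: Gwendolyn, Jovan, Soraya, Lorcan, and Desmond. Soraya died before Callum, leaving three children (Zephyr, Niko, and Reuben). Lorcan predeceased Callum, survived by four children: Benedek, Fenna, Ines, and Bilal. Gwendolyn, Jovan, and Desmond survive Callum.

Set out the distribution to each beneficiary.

Gwendolyn: €588,000; Jovan: €588,000; Zephyr: €168,000; Niko: €168,000; Reuben: €168,000; Benedek: €168,000; Fenna: €168,000; Ines: €168,000; Bilal: €168,000; Desmond: €588,000

The entire €2,940,000 passes to the descendants.
That amount (€2,940,000) is divided at the children's generation into 5 shares of €588,000. Gwendolyn, Jovan, and Desmond each take €588,000. The 2 shares of the deceased (Soraya and Lorcan) are combined into a pool of €1,176,000.
That pool (€1,176,000) is divided at the grandchildren's generation equally among Zephyr, Niko, Reuben, Benedek, Fenna, Ines, and Bilal: €168,000 each.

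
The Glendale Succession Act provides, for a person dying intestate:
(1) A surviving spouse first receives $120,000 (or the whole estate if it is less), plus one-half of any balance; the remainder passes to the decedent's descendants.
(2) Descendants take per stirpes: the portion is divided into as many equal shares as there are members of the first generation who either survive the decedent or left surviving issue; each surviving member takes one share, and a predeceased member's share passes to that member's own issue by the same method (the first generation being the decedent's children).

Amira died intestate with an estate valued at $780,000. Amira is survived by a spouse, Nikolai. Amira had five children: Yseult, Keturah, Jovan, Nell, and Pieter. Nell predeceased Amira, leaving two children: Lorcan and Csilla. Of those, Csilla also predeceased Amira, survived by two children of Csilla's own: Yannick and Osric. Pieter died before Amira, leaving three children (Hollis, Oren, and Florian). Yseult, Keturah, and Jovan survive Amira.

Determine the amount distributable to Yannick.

Nikolai first takes $120,000, leaving a balance of $660,000. Nikolai then takes one-half of the balance ($330,000), for a total of $450,000. The remaining $330,000 passes to the descendants.
The descendants' portion ($330,000) is divided into 5 shares of $66,000: Yseult, Keturah, and Jovan each take $66,000; Nell's $66,000 share passes to Nell's issue; Pieter's $66,000 share passes to Pieter's issue.
Nell's share ($66,000) is divided into 2 shares of $33,000: Lorcan takes $33,000; Csilla's $33,000 share passes to Csilla's issue.
Csilla's share ($33,000) is divided into 2 shares of $16,500: Yannick and Osric each take $16,500.
Pieter's share ($66,000) is divided into 3 shares of $22,000: Hollis, Oren, and Florian each take $22,000.

Yannick receives $16,500.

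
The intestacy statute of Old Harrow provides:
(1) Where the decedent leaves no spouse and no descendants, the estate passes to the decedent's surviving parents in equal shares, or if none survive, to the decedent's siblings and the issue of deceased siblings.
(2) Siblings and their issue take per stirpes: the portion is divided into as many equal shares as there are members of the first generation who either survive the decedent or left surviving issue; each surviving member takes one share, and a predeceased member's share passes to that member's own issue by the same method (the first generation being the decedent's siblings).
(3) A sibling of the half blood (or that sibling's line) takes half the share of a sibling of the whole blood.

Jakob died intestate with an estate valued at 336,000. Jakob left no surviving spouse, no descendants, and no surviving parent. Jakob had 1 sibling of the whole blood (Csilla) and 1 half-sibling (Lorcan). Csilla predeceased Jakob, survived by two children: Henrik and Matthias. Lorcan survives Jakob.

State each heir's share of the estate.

The entire 336,000 passes to the siblings and their issue.
Counting each half-blood sibling's line as half a unit, there are 3/2 units in 336,000, so one unit is 224,000. Whole-blood lines (Csilla) take 224,000 each; half-blood lines (Lorcan) take 112,000 each.
Csilla's share (224,000) is divided into 2 shares of 112,000: Henrik and Matthias each take 112,000.

Lorcan: 112,000; Henrik: 112,000; Matthias: 112,000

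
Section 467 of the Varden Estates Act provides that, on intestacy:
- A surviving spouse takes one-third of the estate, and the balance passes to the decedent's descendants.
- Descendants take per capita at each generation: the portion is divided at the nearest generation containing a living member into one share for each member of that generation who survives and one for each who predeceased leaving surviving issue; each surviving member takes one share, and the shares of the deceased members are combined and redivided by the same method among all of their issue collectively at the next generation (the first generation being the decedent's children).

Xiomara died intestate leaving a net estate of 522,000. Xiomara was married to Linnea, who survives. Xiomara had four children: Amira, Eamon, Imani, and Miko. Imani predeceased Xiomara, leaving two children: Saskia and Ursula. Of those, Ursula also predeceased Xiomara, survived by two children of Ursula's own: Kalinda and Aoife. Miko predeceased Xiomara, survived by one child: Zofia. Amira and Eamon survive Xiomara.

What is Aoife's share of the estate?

Aoife receives 29,000.

Linnea takes one-third of 522,000 = 174,000. The remaining 348,000 passes to the descendants.
The descendants' portion (348,000) is divided at the children's generation into 4 shares of 87,000. Amira and Eamon each take 87,000. The 2 shares of the deceased (Imani and Miko) are combined into a pool of 174,000.
That pool (174,000) is divided at the grandchildren's generation into 3 shares of 58,000. Saskia and Zofia each take 58,000. The remaining share for the deceased Ursula (58,000) is carried to the next generation.
That pool (58,000) is divided at the great-grandchildren's generation equally among Kalinda and Aoife: 29,000 each.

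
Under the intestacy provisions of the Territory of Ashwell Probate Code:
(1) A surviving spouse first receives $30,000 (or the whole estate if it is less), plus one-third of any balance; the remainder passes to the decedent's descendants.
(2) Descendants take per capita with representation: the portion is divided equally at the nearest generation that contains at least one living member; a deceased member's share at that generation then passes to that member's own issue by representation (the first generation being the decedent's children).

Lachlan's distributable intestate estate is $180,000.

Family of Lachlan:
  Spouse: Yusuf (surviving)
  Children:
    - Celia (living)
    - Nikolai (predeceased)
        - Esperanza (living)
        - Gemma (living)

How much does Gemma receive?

Gemma receives $25,000.

Yusuf first takes $30,000, leaving a balance of $150,000. Yusuf then takes one-third of the balance ($50,000), for a total of $80,000. The remaining $100,000 passes to the descendants.
The descendants' portion ($100,000) is divided into 2 shares of $50,000: Celia takes $50,000; Nikolai's $50,000 share passes to Nikolai's issue.
Nikolai's share ($50,000) is divided into 2 shares of $25,000: Esperanza and Gemma each take $25,000.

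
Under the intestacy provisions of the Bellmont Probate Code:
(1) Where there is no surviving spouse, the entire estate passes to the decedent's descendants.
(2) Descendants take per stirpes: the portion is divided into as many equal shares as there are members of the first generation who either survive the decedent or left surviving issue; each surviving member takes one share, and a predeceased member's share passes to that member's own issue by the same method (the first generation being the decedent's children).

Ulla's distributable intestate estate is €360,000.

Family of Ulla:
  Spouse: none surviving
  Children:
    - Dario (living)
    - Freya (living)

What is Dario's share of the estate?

The entire €360,000 passes to the descendants.
That amount (€360,000) is divided into 2 shares of €180,000: Dario and Freya each take €180,000.

Dario receives €180,000.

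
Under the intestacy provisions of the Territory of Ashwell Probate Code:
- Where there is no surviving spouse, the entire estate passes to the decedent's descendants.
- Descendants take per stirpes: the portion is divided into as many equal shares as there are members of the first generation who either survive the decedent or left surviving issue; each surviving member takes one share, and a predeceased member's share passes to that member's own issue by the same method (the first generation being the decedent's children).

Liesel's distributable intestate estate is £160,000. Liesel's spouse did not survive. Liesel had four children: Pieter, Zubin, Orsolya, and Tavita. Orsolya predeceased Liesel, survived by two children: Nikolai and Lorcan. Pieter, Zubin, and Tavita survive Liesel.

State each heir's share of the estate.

The entire £160,000 passes to the descendants.
That amount (£160,000) is divided into 4 shares of £40,000: Pieter, Zubin, and Tavita each take £40,000; Orsolya's £40,000 share passes to Orsolya's issue.
Orsolya's share (£40,000) is divided into 2 shares of £20,000: Nikolai and Lorcan each take £20,000.

Pieter: £40,000; Zubin: £40,000; Nikolai: £20,000; Lorcan: £20,000; Tavita: £40,000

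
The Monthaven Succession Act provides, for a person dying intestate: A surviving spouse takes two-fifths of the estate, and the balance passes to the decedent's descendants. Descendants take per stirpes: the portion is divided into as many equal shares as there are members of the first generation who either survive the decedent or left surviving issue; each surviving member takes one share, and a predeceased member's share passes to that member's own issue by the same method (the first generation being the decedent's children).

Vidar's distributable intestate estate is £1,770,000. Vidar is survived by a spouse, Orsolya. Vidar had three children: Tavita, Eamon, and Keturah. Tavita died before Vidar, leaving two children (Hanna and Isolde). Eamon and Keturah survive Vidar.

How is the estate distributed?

Orsolya: £708,000; Hanna: £177,000; Isolde: £177,000; Eamon: £354,000; Keturah: £354,000

Orsolya takes two-fifths of £1,770,000 = £708,000. The remaining £1,062,000 passes to the descendants.
The descendants' portion (£1,062,000) is divided into 3 shares of £354,000: Eamon and Keturah each take £354,000; Tavita's £354,000 share passes to Tavita's issue.
Tavita's share (£354,000) is divided into 2 shares of £177,000: Hanna and Isolde each take £177,000.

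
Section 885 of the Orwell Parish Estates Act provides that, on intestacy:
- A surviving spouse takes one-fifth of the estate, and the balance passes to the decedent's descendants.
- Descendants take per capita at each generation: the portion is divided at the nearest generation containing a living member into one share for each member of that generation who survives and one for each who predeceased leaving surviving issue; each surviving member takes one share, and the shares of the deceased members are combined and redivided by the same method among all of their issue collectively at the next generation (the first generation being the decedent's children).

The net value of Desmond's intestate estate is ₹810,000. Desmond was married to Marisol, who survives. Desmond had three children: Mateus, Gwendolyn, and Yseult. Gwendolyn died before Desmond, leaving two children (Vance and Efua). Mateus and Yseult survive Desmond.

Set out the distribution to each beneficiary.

Marisol: ₹162,000; Mateus: ₹216,000; Vance: ₹108,000; Efua: ₹108,000; Yseult: ₹216,000

Marisol takes one-fifth of ₹810,000 = ₹162,000. The remaining ₹648,000 passes to the descendants.
The descendants' portion (₹648,000) is divided at the children's generation into 3 shares of ₹216,000. Mateus and Yseult each take ₹216,000. The remaining share for the deceased Gwendolyn (₹216,000) is carried to the next generation.
That pool (₹216,000) is divided at the grandchildren's generation equally among Vance and Efua: ₹108,000 each.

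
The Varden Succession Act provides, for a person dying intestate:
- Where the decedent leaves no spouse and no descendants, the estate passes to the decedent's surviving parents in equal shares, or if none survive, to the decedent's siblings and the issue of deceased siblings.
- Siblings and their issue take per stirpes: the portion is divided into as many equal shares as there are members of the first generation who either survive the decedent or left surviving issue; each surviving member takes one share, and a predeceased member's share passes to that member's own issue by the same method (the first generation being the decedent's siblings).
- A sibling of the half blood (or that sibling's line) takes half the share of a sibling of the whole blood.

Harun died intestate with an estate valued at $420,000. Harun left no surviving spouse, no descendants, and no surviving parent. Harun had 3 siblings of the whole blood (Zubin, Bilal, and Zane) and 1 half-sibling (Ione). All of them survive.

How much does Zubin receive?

The entire $420,000 passes to the siblings and their issue.
Counting each half-blood sibling's line as half a unit, there are 7/2 units in $420,000, so one unit is $120,000. Whole-blood lines (Zubin, Bilal, and Zane) take $120,000 each; half-blood lines (Ione) take $60,000 each.

Zubin receives $120,000.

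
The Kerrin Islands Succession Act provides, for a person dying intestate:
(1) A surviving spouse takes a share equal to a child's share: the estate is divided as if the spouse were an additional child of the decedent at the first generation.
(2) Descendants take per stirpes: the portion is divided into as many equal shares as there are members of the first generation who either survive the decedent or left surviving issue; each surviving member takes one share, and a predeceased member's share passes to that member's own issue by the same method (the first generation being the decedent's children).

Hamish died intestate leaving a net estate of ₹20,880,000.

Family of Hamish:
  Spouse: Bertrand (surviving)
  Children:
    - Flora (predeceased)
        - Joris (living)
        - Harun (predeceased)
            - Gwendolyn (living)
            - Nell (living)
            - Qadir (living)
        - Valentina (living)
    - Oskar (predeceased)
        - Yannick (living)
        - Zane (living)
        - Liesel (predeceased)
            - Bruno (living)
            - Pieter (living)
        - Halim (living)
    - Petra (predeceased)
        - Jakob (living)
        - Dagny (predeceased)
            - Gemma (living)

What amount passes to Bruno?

Bruno receives ₹652,500.

The spouse counts as an additional share at the children's level, so there are 4 primary shares of ₹5,220,000. Bertrand takes one such share (₹5,220,000).
The children's combined portion (₹15,660,000) is divided into 3 shares of ₹5,220,000: Flora's ₹5,220,000 share passes to Flora's issue; Oskar's ₹5,220,000 share passes to Oskar's issue; Petra's ₹5,220,000 share passes to Petra's issue.
Flora's share (₹5,220,000) is divided into 3 shares of ₹1,740,000: Joris and Valentina each take ₹1,740,000; Harun's ₹1,740,000 share passes to Harun's issue.
Harun's share (₹1,740,000) is divided into 3 shares of ₹580,000: Gwendolyn, Nell, and Qadir each take ₹580,000.
Oskar's share (₹5,220,000) is divided into 4 shares of ₹1,305,000: Yannick, Zane, and Halim each take ₹1,305,000; Liesel's ₹1,305,000 share passes to Liesel's issue.
Liesel's share (₹1,305,000) is divided into 2 shares of ₹652,500: Bruno and Pieter each take ₹652,500.
Petra's share (₹5,220,000) is divided into 2 shares of ₹2,610,000: Jakob takes ₹2,610,000; Dagny's ₹2,610,000 share passes to Dagny's issue.
Dagny's share (₹2,610,000) passes entirely to Gemma.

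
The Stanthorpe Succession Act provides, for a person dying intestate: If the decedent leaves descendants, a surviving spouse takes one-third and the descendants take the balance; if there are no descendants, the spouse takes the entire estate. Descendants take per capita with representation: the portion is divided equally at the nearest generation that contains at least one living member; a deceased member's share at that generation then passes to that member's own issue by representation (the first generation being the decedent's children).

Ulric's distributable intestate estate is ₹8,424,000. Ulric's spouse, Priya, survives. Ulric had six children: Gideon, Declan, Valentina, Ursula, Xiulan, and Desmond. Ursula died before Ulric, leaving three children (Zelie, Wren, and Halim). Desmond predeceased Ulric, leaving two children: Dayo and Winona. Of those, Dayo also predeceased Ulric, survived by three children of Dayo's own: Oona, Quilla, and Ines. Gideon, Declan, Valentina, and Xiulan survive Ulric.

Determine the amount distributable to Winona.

Priya takes one-third of ₹8,424,000 = ₹2,808,000. The remaining ₹5,616,000 passes to the descendants.
The descendants' portion (₹5,616,000) is divided into 6 shares of ₹936,000: Gideon, Declan, Valentina, and Xiulan each take ₹936,000; Ursula's ₹936,000 share passes to Ursula's issue; Desmond's ₹936,000 share passes to Desmond's issue.
Ursula's share (₹936,000) is divided into 3 shares of ₹312,000: Zelie, Wren, and Halim each take ₹312,000.
Desmond's share (₹936,000) is divided into 2 shares of ₹468,000: Winona takes ₹468,000; Dayo's ₹468,000 share passes to Dayo's issue.
Dayo's share (₹468,000) is divided into 3 shares of ₹156,000: Oona, Quilla, and Ines each take ₹156,000.

Winona receives ₹468,000.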